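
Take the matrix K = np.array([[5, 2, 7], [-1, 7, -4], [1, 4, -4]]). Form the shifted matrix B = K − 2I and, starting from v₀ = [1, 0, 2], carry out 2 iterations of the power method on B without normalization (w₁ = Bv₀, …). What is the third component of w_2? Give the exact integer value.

47

B = K − 2I has rows (3, 2, 7); (-1, 5, -4); (1, 4, -6)
w1 = Bv₀ = (3·1 + 2·0 + 7·2; (-1)·1 + 5·0 + (-4)·2; 1·1 + 4·0 + (-6)·2) = (17, -9, -11)
w2 = Bw1 = (3·17 + 2·(-9) + 7·(-11); (-1)·17 + 5·(-9) + (-4)·(-11); 1·17 + 4·(-9) + (-6)·(-11)) = (-44, -18, 47)
Requested component of w2: 47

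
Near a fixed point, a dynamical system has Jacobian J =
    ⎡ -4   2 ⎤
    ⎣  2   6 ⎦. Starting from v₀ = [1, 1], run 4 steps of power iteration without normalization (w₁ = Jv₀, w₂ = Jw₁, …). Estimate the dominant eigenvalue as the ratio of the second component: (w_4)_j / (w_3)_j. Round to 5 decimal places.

5.94872

w1 = Jv₀ = ((-4)·1 + 2·1; 2·1 + 6·1) = (-2, 8)
w2 = Jw1 = ((-4)·(-2) + 2·8; 2·(-2) + 6·8) = (24, 44)
w3 = Jw2 = (-8, 312)
w4 = Jw3 = (656, 1856)
Ratio at component: 1856 / 312 = 5.94872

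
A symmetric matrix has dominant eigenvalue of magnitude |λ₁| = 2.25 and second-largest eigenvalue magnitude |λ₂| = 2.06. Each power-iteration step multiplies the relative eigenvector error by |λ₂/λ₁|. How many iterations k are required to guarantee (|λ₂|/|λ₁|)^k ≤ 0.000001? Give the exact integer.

157

|λ₂/λ₁| = 2.06/2.25 = 0.91556
Need k ≥ ln(0.000001) / ln(0.91556) = -13.8155 / -0.0882 ≈ 156.595
Smallest integer k satisfying the bound: 157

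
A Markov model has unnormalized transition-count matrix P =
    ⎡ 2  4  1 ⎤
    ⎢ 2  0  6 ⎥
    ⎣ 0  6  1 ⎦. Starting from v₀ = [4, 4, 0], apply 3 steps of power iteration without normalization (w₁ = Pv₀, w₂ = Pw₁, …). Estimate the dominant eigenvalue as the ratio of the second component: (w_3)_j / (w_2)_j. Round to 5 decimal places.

λ ≈ 3.33333

w1 = Pv₀ = (2·4 + 4·4 + 1·0; 2·4 + 0·4 + 6·0; 0·4 + 6·4 + 1·0) = (24, 8, 24)
w2 = Pw1 = (2·24 + 4·8 + 1·24; 2·24 + 0·8 + 6·24; 0·24 + 6·8 + 1·24) = (104, 192, 72)
w3 = Pw2 = (1048, 640, 1224)
Ratio at component: 640 / 192 = 3.33333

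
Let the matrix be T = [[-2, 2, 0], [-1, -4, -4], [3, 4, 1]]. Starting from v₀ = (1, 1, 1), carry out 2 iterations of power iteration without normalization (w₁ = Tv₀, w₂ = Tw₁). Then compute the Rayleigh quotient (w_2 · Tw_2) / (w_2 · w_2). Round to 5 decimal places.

w1 = Tv₀ = ((-2)·1 + 2·1 + 0·1; (-1)·1 + (-4)·1 + (-4)·1; 3·1 + 4·1 + 1·1) = (0, -9, 8)
w2 = Tw1 = ((-2)·0 + 2·(-9) + 0·8; (-1)·0 + (-4)·(-9) + (-4)·8; 3·0 + 4·(-9) + 1·8) = (-18, 4, -28)
Tw2 = (44, 114, -66)
w2·Tw2 = (-18)·44 + 4·114 + (-28)·(-66) = 1512; w2·w2 = (-18)·(-18) + 4·4 + (-28)·(-28) = 1124
λ ≈ 1512/1124 = 1.34520

λ ≈ 1.34520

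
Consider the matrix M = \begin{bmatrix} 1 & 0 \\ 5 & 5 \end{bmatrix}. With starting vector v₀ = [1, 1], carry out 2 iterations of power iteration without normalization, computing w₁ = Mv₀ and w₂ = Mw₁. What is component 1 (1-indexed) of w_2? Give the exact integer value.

1

w1 = Mv₀ = (1·1 + 0·1; 5·1 + 5·1) = (1, 10)
w2 = Mw1 = (1·1 + 0·10; 5·1 + 5·10) = (1, 55)
The requested component of w2 is 1.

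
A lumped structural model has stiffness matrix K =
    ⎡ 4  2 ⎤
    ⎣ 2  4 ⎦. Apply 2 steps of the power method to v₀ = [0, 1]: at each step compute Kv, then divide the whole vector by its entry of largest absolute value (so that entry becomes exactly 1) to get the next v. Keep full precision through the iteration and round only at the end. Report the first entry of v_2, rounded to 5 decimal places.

Kv0 = (2.000000, 4.000000); divide by 4.000000 → v1 = (0.500000, 1.000000)
Kv1 = (4.000000, 5.000000); divide by 5.000000 → v2 = (0.800000, 1.000000)
Requested entry of v2: 16/20 = 0.80000

0.80000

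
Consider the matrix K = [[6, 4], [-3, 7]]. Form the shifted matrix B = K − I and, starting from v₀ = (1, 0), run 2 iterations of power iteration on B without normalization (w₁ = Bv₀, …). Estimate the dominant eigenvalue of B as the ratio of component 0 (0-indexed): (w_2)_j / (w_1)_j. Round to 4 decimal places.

B = K − I has rows (5, 4); (-3, 6)
w1 = Bv₀ = (5·1 + 4·0; (-3)·1 + 6·0) = (5, -3)
w2 = Bw1 = (5·5 + 4·(-3); (-3)·5 + 6·(-3)) = (13, -33)
Ratio: 13/5 = 2.6000

μ ≈ 2.6000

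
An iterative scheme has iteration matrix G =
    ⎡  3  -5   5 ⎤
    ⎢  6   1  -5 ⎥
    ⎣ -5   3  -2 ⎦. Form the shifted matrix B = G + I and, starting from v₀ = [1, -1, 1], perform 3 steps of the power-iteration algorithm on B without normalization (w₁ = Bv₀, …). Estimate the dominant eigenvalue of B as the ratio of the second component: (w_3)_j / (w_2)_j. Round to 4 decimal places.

B = G + I has rows (4, -5, 5); (6, 2, -5); (-5, 3, -1)
w1 = Bv₀ = (4·1 + (-5)·(-1) + 5·1; 6·1 + 2·(-1) + (-5)·1; (-5)·1 + 3·(-1) + (-1)·1) = (14, -1, -9)
w2 = Bw1 = (4·14 + (-5)·(-1) + 5·(-9); 6·14 + 2·(-1) + (-5)·(-9); (-5)·14 + 3·(-1) + (-1)·(-9)) = (16, 127, -64)
w3 = Bw2 = (-891, 670, 365)
Ratio: 670/127 = 5.2756

5.2756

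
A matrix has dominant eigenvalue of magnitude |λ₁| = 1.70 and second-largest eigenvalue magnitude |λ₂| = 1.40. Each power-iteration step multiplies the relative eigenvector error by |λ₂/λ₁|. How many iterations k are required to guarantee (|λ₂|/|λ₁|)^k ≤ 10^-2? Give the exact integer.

|λ₂/λ₁| = 1.40/1.70 = 0.82353
Need k ≥ ln(10^-2) / ln(0.82353) = -4.6052 / -0.1942 ≈ 23.719
Smallest integer k satisfying the bound: 24

24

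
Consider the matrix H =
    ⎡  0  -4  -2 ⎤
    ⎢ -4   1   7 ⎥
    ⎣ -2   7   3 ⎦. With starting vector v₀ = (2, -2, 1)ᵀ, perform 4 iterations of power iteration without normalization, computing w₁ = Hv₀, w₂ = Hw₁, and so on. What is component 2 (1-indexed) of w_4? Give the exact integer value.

-12276

w1 = Hv₀ = (0·2 + (-4)·(-2) + (-2)·1; (-4)·2 + 1·(-2) + 7·1; (-2)·2 + 7·(-2) + 3·1) = (6, -3, -15)
w2 = Hw1 = (0·6 + (-4)·(-3) + (-2)·(-15); (-4)·6 + 1·(-3) + 7·(-15); (-2)·6 + 7·(-3) + 3·(-15)) = (42, -132, -78)
w3 = Hw2 = (684, -846, -1242)
w4 = Hw3 = (5868, -12276, -11016)
The requested component of w4 is -12276.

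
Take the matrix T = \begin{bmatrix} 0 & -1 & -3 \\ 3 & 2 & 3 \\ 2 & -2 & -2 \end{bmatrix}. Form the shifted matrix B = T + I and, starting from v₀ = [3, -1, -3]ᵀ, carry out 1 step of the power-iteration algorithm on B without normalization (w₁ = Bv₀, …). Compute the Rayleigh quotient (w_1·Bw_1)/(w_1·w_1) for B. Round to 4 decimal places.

μ ≈ -0.5987

B = T + I has rows (1, -1, -3); (3, 3, 3); (2, -2, -1)
w1 = Bv₀ = (13, -3, 11)
Bw1 = (-17, 63, 21)
w1·Bw1 = -179; w1·w1 = 299; μ ≈ -179/299 = -0.5987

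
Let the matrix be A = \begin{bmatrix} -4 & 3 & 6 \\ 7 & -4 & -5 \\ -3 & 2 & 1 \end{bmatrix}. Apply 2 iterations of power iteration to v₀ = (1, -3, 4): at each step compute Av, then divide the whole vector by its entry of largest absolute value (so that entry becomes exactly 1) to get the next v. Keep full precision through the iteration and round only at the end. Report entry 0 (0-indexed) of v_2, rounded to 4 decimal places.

-0.7264

Av0 = (11.00000, -1.00000, -5.00000); divide by 11.00000 → v1 = (1.00000, -0.09091, -0.45455)
Av1 = (-7.00000, 9.63636, -3.63636); divide by 9.63636 → v2 = (-0.72642, 1.00000, -0.37736)
Requested entry of v2: -77/106 = -0.7264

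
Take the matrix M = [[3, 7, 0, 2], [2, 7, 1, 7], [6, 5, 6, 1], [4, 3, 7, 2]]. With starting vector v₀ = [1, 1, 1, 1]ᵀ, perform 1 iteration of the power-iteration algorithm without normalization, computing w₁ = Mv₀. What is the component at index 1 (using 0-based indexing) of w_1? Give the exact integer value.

17

w1 = Mv₀ = (3·1 + 7·1 + 0·1 + 2·1; 2·1 + 7·1 + 1·1 + 7·1; 6·1 + 5·1 + 6·1 + 1·1; 4·1 + 3·1 + 7·1 + 2·1) = (12, 17, 18, 16)
The requested component of w1 is 17.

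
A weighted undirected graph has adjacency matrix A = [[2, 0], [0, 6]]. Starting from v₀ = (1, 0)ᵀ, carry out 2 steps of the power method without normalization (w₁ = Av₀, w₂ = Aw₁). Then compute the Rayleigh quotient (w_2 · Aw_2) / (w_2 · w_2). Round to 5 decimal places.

w1 = Av₀ = (2, 0)
w2 = Aw1 = (4, 0)
Aw2 = (8, 0)
w2·Aw2 = 4·8 + 0·0 = 32; w2·w2 = 4·4 + 0·0 = 16
λ ≈ 32/16 = 2.00000

2.00000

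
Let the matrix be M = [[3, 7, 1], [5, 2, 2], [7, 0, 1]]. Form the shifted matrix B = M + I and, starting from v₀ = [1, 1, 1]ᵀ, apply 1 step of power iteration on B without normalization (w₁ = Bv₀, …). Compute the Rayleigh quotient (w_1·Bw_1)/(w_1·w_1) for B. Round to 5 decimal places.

μ ≈ 10.83692

B = M + I has rows (4, 7, 1); (5, 3, 2); (7, 0, 2)
w1 = Bv₀ = (4·1 + 7·1 + 1·1; 5·1 + 3·1 + 2·1; 7·1 + 0·1 + 2·1) = (12, 10, 9)
Bw1 = (127, 108, 102)
w1·Bw1 = 3522; w1·w1 = 325; μ ≈ 3522/325 = 10.83692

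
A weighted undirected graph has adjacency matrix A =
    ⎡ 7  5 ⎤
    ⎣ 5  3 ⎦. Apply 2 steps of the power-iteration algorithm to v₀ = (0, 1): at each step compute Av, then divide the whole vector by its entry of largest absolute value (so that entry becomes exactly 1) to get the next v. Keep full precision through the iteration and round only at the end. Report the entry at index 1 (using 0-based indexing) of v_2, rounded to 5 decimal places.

0.68000

Av0 = (5.000000, 3.000000); divide by 5.000000 → v1 = (1.000000, 0.600000)
Av1 = (10.000000, 6.800000); divide by 10.000000 → v2 = (1.000000, 0.680000)
Requested entry of v2: 34/50 = 0.68000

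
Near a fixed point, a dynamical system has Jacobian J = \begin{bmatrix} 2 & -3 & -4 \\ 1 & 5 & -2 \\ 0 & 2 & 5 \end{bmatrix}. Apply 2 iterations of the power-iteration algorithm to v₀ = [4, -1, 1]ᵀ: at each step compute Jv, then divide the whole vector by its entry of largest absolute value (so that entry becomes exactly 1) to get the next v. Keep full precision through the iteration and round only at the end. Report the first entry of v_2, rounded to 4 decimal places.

Jv0 = (7.00000, -3.00000, 3.00000); divide by 7.00000 → v1 = (1.00000, -0.42857, 0.42857)
Jv1 = (1.57143, -2.00000, 1.28571); divide by -2.00000 → v2 = (-0.78571, 1.00000, -0.64286)
Requested entry of v2: 11/-14 = -0.7857

-0.7857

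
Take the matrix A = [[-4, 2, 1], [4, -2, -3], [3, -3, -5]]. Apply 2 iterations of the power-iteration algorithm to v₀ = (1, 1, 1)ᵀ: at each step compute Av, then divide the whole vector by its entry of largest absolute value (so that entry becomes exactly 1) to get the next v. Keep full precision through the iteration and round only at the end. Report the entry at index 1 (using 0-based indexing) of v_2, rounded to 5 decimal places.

Av0 = (-1.000000, -1.000000, -5.000000); divide by -5.000000 → v1 = (0.200000, 0.200000, 1.000000)
Av1 = (0.600000, -2.600000, -5.000000); divide by -5.000000 → v2 = (-0.120000, 0.520000, 1.000000)
Requested entry of v2: 13/25 = 0.52000

0.52000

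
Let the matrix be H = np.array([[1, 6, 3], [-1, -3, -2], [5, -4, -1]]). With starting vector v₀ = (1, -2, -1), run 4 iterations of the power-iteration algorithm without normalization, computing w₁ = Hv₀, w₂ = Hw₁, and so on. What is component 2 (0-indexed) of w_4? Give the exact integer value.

w1 = Hv₀ = (-14, 7, 14)
w2 = Hw1 = (70, -35, -112)
w3 = Hw2 = (-476, 259, 602)
w4 = Hw3 = (2884, -1505, -4018)
The requested component of w4 is -4018.

-4018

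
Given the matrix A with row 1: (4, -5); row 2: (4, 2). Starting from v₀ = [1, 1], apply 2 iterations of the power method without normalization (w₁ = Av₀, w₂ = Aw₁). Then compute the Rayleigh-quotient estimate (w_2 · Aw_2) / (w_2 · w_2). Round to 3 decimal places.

4.118

w1 = Av₀ = (4·1 + (-5)·1; 4·1 + 2·1) = (-1, 6)
w2 = Aw1 = (4·(-1) + (-5)·6; 4·(-1) + 2·6) = (-34, 8)
Aw2 = (-176, -120)
w2·Aw2 = (-34)·(-176) + 8·(-120) = 5024; w2·w2 = (-34)·(-34) + 8·8 = 1220
λ ≈ 5024/1220 = 4.118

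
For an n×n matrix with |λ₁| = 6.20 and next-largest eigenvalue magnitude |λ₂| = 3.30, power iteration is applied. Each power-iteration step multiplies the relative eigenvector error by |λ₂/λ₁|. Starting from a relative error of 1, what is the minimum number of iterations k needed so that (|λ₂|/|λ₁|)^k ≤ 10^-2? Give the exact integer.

8

|λ₂/λ₁| = 3.30/6.20 = 0.53226
Need k ≥ ln(10^-2) / ln(0.53226) = -4.6052 / -0.6306 ≈ 7.303
Smallest integer k satisfying the bound: 8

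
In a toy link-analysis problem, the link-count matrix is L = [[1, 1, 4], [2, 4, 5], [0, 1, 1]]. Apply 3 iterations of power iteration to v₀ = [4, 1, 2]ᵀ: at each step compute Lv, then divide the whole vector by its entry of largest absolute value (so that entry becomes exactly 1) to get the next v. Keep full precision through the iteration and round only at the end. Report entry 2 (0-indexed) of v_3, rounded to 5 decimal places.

Lv0 = (13.000000, 22.000000, 3.000000); divide by 22.000000 → v1 = (0.590909, 1.000000, 0.136364)
Lv1 = (2.136364, 5.863636, 1.136364); divide by 5.863636 → v2 = (0.364341, 1.000000, 0.193798)
Lv2 = (2.139535, 5.697674, 1.193798); divide by 5.697674 → v3 = (0.375510, 1.000000, 0.209524)
Requested entry of v3: 154/735 = 0.20952

0.20952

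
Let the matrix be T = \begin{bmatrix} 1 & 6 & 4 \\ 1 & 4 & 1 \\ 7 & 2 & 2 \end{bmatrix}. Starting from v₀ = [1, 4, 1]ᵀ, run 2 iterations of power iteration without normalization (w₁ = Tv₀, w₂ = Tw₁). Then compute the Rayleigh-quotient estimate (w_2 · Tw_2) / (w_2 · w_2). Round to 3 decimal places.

w1 = Tv₀ = (1·1 + 6·4 + 4·1; 1·1 + 4·4 + 1·1; 7·1 + 2·4 + 2·1) = (29, 18, 17)
w2 = Tw1 = (1·29 + 6·18 + 4·17; 1·29 + 4·18 + 1·17; 7·29 + 2·18 + 2·17) = (205, 118, 273)
Tw2 = (2005, 950, 2217)
w2·Tw2 = 205·2005 + 118·950 + 273·2217 = 1128366; w2·w2 = 205·205 + 118·118 + 273·273 = 130478
λ ≈ 1128366/130478 = 8.648

8.648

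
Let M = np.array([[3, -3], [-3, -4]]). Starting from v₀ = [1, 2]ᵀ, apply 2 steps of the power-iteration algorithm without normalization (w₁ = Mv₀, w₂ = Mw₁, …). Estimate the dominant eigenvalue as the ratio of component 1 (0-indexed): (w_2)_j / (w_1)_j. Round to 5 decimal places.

λ ≈ -4.81818

w1 = Mv₀ = (3·1 + (-3)·2; (-3)·1 + (-4)·2) = (-3, -11)
w2 = Mw1 = (3·(-3) + (-3)·(-11); (-3)·(-3) + (-4)·(-11)) = (24, 53)
Ratio at component: 53 / -11 = -4.81818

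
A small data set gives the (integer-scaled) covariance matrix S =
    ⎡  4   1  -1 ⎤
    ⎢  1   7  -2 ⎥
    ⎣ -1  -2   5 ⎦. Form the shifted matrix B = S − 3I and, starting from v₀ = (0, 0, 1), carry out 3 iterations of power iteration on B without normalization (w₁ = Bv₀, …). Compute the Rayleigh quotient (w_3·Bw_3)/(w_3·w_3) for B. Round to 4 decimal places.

B = S − 3I has rows (1, 1, -1); (1, 4, -2); (-1, -2, 2)
w1 = Bv₀ = (1·0 + 1·0 + (-1)·1; 1·0 + 4·0 + (-2)·1; (-1)·0 + (-2)·0 + 2·1) = (-1, -2, 2)
w2 = Bw1 = (1·(-1) + 1·(-2) + (-1)·2; 1·(-1) + 4·(-2) + (-2)·2; (-1)·(-1) + (-2)·(-2) + 2·2) = (-5, -13, 9)
w3 = Bw2 = (-27, -75, 49)
Bw3 = (-151, -425, 275)
w3·Bw3 = 49427; w3·w3 = 8755; μ ≈ 49427/8755 = 5.6456

μ ≈ 5.6456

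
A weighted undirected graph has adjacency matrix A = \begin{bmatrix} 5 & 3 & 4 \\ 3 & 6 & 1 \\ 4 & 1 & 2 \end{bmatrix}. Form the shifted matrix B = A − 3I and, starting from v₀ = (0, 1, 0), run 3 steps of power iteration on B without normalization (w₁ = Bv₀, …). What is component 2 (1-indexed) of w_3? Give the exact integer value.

B = A − 3I has rows (2, 3, 4); (3, 3, 1); (4, 1, -1)
w1 = Bv₀ = (3, 3, 1)
w2 = Bw1 = (19, 19, 14)
w3 = Bw2 = (151, 128, 81)
Requested component of w3: 128

128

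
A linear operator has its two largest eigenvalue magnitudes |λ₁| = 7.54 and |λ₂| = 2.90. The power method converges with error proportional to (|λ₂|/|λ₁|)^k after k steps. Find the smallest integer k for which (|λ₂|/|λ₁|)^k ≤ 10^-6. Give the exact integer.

15

|λ₂/λ₁| = 2.90/7.54 = 0.38462
Need k ≥ ln(10^-6) / ln(0.38462) = -13.8155 / -0.9555 ≈ 14.459
Smallest integer k satisfying the bound: 15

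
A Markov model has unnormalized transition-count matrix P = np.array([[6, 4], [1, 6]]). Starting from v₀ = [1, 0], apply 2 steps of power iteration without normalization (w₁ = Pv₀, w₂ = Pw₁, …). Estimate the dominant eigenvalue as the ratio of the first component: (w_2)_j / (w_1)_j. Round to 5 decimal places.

λ ≈ 6.66667

w1 = Pv₀ = (6, 1)
w2 = Pw1 = (40, 12)
Ratio at component: 40 / 6 = 6.66667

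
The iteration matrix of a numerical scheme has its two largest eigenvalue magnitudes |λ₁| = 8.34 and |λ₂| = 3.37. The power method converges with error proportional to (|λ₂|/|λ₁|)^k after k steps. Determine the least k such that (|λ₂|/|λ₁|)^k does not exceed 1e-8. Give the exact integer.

|λ₂/λ₁| = 3.37/8.34 = 0.40408
Need k ≥ ln(1e-8) / ln(0.40408) = -18.4207 / -0.9062 ≈ 20.329
Smallest integer k satisfying the bound: 21

21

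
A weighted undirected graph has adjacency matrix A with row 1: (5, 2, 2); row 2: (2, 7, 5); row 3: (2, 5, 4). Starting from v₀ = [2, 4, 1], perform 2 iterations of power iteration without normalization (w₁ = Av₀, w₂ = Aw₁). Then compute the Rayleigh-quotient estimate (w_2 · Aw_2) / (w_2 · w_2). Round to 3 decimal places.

w1 = Av₀ = (5·2 + 2·4 + 2·1; 2·2 + 7·4 + 5·1; 2·2 + 5·4 + 4·1) = (20, 37, 28)
w2 = Aw1 = (5·20 + 2·37 + 2·28; 2·20 + 7·37 + 5·28; 2·20 + 5·37 + 4·28) = (230, 439, 337)
Aw2 = (2702, 5218, 4003)
w2·Aw2 = 230·2702 + 439·5218 + 337·4003 = 4261173; w2·w2 = 230·230 + 439·439 + 337·337 = 359190
λ ≈ 4261173/359190 = 11.863

λ ≈ 11.863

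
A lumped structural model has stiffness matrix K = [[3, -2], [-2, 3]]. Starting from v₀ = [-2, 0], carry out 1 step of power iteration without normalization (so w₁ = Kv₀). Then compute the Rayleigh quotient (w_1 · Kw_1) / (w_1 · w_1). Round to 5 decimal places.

w1 = Kv₀ = (3·(-2) + (-2)·0; (-2)·(-2) + 3·0) = (-6, 4)
Kw1 = (-26, 24)
w1·Kw1 = (-6)·(-26) + 4·24 = 252; w1·w1 = (-6)·(-6) + 4·4 = 52
λ ≈ 252/52 = 4.84615

λ ≈ 4.84615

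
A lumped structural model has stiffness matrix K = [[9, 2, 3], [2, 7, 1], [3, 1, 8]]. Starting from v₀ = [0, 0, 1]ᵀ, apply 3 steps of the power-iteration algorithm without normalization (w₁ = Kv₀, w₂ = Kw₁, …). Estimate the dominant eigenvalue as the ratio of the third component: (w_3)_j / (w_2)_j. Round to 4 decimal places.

w1 = Kv₀ = (9·0 + 2·0 + 3·1; 2·0 + 7·0 + 1·1; 3·0 + 1·0 + 8·1) = (3, 1, 8)
w2 = Kw1 = (9·3 + 2·1 + 3·8; 2·3 + 7·1 + 1·8; 3·3 + 1·1 + 8·8) = (53, 21, 74)
w3 = Kw2 = (741, 327, 772)
Ratio at component: 772 / 74 = 10.4324

λ ≈ 10.4324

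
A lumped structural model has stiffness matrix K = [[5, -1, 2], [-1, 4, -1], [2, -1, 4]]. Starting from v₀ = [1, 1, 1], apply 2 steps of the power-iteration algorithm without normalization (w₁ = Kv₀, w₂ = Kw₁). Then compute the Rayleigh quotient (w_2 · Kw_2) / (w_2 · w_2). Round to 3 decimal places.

λ ≈ 6.725

w1 = Kv₀ = (6, 2, 5)
w2 = Kw1 = (38, -3, 30)
Kw2 = (253, -80, 199)
w2·Kw2 = 38·253 + (-3)·(-80) + 30·199 = 15824; w2·w2 = 38·38 + (-3)·(-3) + 30·30 = 2353
λ ≈ 15824/2353 = 6.725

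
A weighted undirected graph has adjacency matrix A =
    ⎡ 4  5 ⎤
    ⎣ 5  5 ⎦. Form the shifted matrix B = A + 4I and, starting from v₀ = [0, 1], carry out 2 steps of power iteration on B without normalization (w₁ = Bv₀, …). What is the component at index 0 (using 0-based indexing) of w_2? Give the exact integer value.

85

B = A + 4I has rows (8, 5); (5, 9)
w1 = Bv₀ = (5, 9)
w2 = Bw1 = (85, 106)
Requested component of w2: 85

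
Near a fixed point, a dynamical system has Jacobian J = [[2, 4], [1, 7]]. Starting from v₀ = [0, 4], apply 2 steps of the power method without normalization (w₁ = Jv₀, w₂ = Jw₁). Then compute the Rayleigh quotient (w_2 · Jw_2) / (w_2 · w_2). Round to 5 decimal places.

w1 = Jv₀ = (2·0 + 4·4; 1·0 + 7·4) = (16, 28)
w2 = Jw1 = (2·16 + 4·28; 1·16 + 7·28) = (144, 212)
Jw2 = (1136, 1628)
w2·Jw2 = 144·1136 + 212·1628 = 508720; w2·w2 = 144·144 + 212·212 = 65680
λ ≈ 508720/65680 = 7.74543

7.74543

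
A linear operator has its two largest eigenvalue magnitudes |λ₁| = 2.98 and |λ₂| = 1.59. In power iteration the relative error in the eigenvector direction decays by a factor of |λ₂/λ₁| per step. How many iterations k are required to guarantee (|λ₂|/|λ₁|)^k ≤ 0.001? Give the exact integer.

|λ₂/λ₁| = 1.59/2.98 = 0.53356
Need k ≥ ln(0.001) / ln(0.53356) = -6.9078 / -0.6282 ≈ 10.996
Smallest integer k satisfying the bound: 11

11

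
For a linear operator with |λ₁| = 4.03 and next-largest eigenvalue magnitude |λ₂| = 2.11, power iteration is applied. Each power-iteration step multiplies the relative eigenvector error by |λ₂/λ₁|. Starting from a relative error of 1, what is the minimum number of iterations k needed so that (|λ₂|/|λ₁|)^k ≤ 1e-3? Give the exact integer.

11

|λ₂/λ₁| = 2.11/4.03 = 0.52357
Need k ≥ ln(1e-3) / ln(0.52357) = -6.9078 / -0.6471 ≈ 10.675
Smallest integer k satisfying the bound: 11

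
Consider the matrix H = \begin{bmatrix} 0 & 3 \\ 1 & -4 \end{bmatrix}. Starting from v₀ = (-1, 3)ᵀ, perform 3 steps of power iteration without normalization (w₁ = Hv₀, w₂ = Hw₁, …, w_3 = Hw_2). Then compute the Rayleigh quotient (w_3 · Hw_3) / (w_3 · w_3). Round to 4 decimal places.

λ ≈ -4.6445

w1 = Hv₀ = (9, -13)
w2 = Hw1 = (-39, 61)
w3 = Hw2 = (183, -283)
Hw3 = (-849, 1315)
w3·Hw3 = 183·(-849) + (-283)·1315 = -527512; w3·w3 = 183·183 + (-283)·(-283) = 113578
λ ≈ -527512/113578 = -4.6445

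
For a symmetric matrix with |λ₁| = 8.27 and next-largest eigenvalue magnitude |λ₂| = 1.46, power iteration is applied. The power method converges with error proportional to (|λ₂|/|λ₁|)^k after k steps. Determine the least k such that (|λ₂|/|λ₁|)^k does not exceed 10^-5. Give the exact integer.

7

|λ₂/λ₁| = 1.46/8.27 = 0.17654
Need k ≥ ln(10^-5) / ln(0.17654) = -11.5129 / -1.7342 ≈ 6.639
Smallest integer k satisfying the bound: 7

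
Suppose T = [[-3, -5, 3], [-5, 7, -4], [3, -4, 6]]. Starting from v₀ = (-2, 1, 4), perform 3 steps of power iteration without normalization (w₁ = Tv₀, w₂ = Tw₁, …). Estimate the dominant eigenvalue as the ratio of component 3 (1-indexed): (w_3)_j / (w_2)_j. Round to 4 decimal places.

w1 = Tv₀ = (13, 1, 14)
w2 = Tw1 = (-2, -114, 119)
w3 = Tw2 = (933, -1264, 1164)
Ratio at component: 1164 / 119 = 9.7815

9.7815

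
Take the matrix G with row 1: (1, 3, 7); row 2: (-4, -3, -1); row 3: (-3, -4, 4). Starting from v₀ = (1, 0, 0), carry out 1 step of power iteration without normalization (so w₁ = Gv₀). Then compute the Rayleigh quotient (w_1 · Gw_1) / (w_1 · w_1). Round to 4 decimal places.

-3.0385

w1 = Gv₀ = (1, -4, -3)
Gw1 = (-32, 11, 1)
w1·Gw1 = 1·(-32) + (-4)·11 + (-3)·1 = -79; w1·w1 = 1·1 + (-4)·(-4) + (-3)·(-3) = 26
λ ≈ -79/26 = -3.0385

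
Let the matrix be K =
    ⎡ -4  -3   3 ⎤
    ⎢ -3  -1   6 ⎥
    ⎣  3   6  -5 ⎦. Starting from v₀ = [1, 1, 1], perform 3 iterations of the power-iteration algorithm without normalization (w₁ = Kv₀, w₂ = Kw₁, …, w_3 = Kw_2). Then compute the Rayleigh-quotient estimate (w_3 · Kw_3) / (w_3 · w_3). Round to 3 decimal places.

w1 = Kv₀ = ((-4)·1 + (-3)·1 + 3·1; (-3)·1 + (-1)·1 + 6·1; 3·1 + 6·1 + (-5)·1) = (-4, 2, 4)
w2 = Kw1 = ((-4)·(-4) + (-3)·2 + 3·4; (-3)·(-4) + (-1)·2 + 6·4; 3·(-4) + 6·2 + (-5)·4) = (22, 34, -20)
w3 = Kw2 = (-250, -220, 370)
Kw3 = (2770, 3190, -3920)
w3·Kw3 = (-250)·2770 + (-220)·3190 + 370·(-3920) = -2844700; w3·w3 = (-250)·(-250) + (-220)·(-220) + 370·370 = 247800
λ ≈ -2844700/247800 = -11.480

λ ≈ -11.480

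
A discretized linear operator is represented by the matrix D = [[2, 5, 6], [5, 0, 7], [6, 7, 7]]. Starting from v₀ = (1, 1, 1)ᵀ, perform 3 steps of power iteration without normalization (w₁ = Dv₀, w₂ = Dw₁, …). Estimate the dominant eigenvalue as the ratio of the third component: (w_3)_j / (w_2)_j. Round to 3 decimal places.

15.844

w1 = Dv₀ = (2·1 + 5·1 + 6·1; 5·1 + 0·1 + 7·1; 6·1 + 7·1 + 7·1) = (13, 12, 20)
w2 = Dw1 = (2·13 + 5·12 + 6·20; 5·13 + 0·12 + 7·20; 6·13 + 7·12 + 7·20) = (206, 205, 302)
w3 = Dw2 = (3249, 3144, 4785)
Ratio at component: 4785 / 302 = 15.844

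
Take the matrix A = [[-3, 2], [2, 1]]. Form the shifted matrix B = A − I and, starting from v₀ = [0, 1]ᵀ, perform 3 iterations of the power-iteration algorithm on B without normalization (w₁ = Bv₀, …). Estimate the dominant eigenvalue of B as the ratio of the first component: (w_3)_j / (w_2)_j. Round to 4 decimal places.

B = A − I has rows (-4, 2); (2, 0)
w1 = Bv₀ = ((-4)·0 + 2·1; 2·0 + 0·1) = (2, 0)
w2 = Bw1 = ((-4)·2 + 2·0; 2·2 + 0·0) = (-8, 4)
w3 = Bw2 = (40, -16)
Ratio: 40/-8 = -5.0000

μ ≈ -5.0000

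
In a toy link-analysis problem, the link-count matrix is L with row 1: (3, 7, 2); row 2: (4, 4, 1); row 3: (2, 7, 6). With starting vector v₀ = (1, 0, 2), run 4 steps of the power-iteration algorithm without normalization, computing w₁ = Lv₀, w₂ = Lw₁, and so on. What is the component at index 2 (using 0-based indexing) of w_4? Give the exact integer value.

16310

w1 = Lv₀ = (3·1 + 7·0 + 2·2; 4·1 + 4·0 + 1·2; 2·1 + 7·0 + 6·2) = (7, 6, 14)
w2 = Lw1 = (3·7 + 7·6 + 2·14; 4·7 + 4·6 + 1·14; 2·7 + 7·6 + 6·14) = (91, 66, 140)
w3 = Lw2 = (1015, 768, 1484)
w4 = Lw3 = (11389, 8616, 16310)
The requested component of w4 is 16310.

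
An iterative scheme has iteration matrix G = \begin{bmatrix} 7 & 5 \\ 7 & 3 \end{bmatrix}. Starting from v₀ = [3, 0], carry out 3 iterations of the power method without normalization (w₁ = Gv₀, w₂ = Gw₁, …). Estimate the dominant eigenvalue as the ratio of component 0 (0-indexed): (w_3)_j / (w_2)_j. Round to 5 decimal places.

11.16667

w1 = Gv₀ = (21, 21)
w2 = Gw1 = (252, 210)
w3 = Gw2 = (2814, 2394)
Ratio at component: 2814 / 252 = 11.16667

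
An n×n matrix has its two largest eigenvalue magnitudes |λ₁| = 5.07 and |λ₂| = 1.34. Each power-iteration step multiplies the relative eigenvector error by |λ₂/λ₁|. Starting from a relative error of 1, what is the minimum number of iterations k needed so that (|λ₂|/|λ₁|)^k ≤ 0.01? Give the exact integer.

|λ₂/λ₁| = 1.34/5.07 = 0.26430
Need k ≥ ln(0.01) / ln(0.26430) = -4.6052 / -1.3307 ≈ 3.461
Smallest integer k satisfying the bound: 4

4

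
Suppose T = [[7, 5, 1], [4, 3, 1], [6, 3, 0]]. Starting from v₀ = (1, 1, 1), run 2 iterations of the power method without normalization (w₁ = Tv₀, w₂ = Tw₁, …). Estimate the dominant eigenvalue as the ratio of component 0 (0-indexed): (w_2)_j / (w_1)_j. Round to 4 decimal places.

λ ≈ 10.7692

w1 = Tv₀ = (13, 8, 9)
w2 = Tw1 = (140, 85, 102)
Ratio at component: 140 / 13 = 10.7692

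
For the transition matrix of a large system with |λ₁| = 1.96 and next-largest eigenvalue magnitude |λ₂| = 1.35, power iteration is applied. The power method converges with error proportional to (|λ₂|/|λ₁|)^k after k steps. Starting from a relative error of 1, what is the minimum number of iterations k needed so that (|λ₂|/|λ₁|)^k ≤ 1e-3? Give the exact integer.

|λ₂/λ₁| = 1.35/1.96 = 0.68878
Need k ≥ ln(1e-3) / ln(0.68878) = -6.9078 / -0.3728 ≈ 18.527
Smallest integer k satisfying the bound: 19

19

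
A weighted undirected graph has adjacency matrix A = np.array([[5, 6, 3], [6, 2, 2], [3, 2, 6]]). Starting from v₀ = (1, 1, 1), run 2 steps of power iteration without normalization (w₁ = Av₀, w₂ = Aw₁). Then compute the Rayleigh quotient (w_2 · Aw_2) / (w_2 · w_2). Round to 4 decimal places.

λ ≈ 11.8828

w1 = Av₀ = (14, 10, 11)
w2 = Aw1 = (163, 126, 128)
Aw2 = (1955, 1486, 1509)
w2·Aw2 = 163·1955 + 126·1486 + 128·1509 = 699053; w2·w2 = 163·163 + 126·126 + 128·128 = 58829
λ ≈ 699053/58829 = 11.8828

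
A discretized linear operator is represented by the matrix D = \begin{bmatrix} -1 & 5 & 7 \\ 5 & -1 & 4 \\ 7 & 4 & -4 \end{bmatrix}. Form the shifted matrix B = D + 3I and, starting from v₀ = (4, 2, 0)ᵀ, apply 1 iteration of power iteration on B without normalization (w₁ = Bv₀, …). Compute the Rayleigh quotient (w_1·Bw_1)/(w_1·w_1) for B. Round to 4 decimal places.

9.4754

B = D + 3I has rows (2, 5, 7); (5, 2, 4); (7, 4, -1)
w1 = Bv₀ = (2·4 + 5·2 + 7·0; 5·4 + 2·2 + 4·0; 7·4 + 4·2 + (-1)·0) = (18, 24, 36)
Bw1 = (408, 282, 186)
w1·Bw1 = 20808; w1·w1 = 2196; μ ≈ 20808/2196 = 9.4754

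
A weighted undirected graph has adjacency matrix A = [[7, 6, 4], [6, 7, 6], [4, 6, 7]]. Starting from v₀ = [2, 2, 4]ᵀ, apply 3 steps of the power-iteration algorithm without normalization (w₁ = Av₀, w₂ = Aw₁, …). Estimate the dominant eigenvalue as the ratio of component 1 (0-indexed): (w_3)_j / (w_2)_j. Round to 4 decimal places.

w1 = Av₀ = (7·2 + 6·2 + 4·4; 6·2 + 7·2 + 6·4; 4·2 + 6·2 + 7·4) = (42, 50, 48)
w2 = Aw1 = (7·42 + 6·50 + 4·48; 6·42 + 7·50 + 6·48; 4·42 + 6·50 + 7·48) = (786, 890, 804)
w3 = Aw2 = (14058, 15770, 14112)
Ratio at component: 15770 / 890 = 17.7191

17.7191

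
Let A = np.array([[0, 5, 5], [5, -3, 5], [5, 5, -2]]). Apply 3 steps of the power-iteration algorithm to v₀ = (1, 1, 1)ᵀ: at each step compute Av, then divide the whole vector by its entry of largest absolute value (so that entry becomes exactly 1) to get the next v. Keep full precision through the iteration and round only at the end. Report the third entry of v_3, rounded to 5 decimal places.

Av0 = (10.000000, 7.000000, 8.000000); divide by 10.000000 → v1 = (1.000000, 0.700000, 0.800000)
Av1 = (7.500000, 6.900000, 6.900000); divide by 7.500000 → v2 = (1.000000, 0.920000, 0.920000)
Av2 = (9.200000, 6.840000, 7.760000); divide by 9.200000 → v3 = (1.000000, 0.743478, 0.843478)
Requested entry of v3: 582/690 = 0.84348

0.84348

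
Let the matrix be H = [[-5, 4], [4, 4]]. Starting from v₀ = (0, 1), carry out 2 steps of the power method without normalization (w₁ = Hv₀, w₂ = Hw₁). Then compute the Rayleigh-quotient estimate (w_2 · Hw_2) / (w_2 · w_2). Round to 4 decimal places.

w1 = Hv₀ = (4, 4)
w2 = Hw1 = (-4, 32)
Hw2 = (148, 112)
w2·Hw2 = (-4)·148 + 32·112 = 2992; w2·w2 = (-4)·(-4) + 32·32 = 1040
λ ≈ 2992/1040 = 2.8769

2.8769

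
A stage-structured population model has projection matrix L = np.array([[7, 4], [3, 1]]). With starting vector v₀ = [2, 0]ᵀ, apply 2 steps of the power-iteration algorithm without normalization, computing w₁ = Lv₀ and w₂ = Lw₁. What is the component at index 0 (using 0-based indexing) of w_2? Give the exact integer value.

w1 = Lv₀ = (7·2 + 4·0; 3·2 + 1·0) = (14, 6)
w2 = Lw1 = (7·14 + 4·6; 3·14 + 1·6) = (122, 48)
The requested component of w2 is 122.

122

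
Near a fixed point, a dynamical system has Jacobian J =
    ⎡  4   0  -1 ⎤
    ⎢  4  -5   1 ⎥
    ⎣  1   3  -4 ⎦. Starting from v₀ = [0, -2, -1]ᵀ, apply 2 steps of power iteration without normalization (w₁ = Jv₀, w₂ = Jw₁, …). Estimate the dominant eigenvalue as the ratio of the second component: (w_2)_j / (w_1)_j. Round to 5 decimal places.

w1 = Jv₀ = (4·0 + 0·(-2) + (-1)·(-1); 4·0 + (-5)·(-2) + 1·(-1); 1·0 + 3·(-2) + (-4)·(-1)) = (1, 9, -2)
w2 = Jw1 = (4·1 + 0·9 + (-1)·(-2); 4·1 + (-5)·9 + 1·(-2); 1·1 + 3·9 + (-4)·(-2)) = (6, -43, 36)
Ratio at component: -43 / 9 = -4.77778

-4.77778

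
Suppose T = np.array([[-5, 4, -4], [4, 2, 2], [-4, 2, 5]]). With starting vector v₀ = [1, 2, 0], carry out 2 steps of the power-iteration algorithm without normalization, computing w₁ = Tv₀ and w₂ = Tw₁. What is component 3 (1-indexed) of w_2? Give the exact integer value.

w1 = Tv₀ = ((-5)·1 + 4·2 + (-4)·0; 4·1 + 2·2 + 2·0; (-4)·1 + 2·2 + 5·0) = (3, 8, 0)
w2 = Tw1 = ((-5)·3 + 4·8 + (-4)·0; 4·3 + 2·8 + 2·0; (-4)·3 + 2·8 + 5·0) = (17, 28, 4)
The requested component of w2 is 4.

4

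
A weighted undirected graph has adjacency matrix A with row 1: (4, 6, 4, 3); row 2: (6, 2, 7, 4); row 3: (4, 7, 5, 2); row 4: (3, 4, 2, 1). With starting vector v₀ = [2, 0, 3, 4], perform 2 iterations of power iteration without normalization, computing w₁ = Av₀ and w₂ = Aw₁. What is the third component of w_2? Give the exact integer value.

658

w1 = Av₀ = (32, 49, 31, 16)
w2 = Aw1 = (594, 571, 658, 370)
The requested component of w2 is 658.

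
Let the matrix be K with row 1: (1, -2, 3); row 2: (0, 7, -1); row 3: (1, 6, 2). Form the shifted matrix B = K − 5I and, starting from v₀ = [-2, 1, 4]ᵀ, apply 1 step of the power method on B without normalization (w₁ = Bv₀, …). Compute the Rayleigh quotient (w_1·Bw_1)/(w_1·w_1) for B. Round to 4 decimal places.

-4.8571

B = K − 5I has rows (-4, -2, 3); (0, 2, -1); (1, 6, -3)
w1 = Bv₀ = ((-4)·(-2) + (-2)·1 + 3·4; 0·(-2) + 2·1 + (-1)·4; 1·(-2) + 6·1 + (-3)·4) = (18, -2, -8)
Bw1 = (-92, 4, 30)
w1·Bw1 = -1904; w1·w1 = 392; μ ≈ -1904/392 = -4.8571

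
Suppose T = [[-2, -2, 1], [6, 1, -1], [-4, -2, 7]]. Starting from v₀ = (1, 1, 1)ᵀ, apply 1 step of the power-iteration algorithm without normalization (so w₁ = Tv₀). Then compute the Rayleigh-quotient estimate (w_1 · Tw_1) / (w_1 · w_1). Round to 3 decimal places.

-1.217

w1 = Tv₀ = (-3, 6, 1)
Tw1 = (-5, -13, 7)
w1·Tw1 = (-3)·(-5) + 6·(-13) + 1·7 = -56; w1·w1 = (-3)·(-3) + 6·6 + 1·1 = 46
λ ≈ -56/46 = -1.217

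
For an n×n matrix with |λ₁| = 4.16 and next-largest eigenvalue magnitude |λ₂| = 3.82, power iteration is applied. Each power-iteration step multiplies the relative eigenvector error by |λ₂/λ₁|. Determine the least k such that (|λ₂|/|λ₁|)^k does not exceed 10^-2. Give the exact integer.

55

|λ₂/λ₁| = 3.82/4.16 = 0.91827
Need k ≥ ln(10^-2) / ln(0.91827) = -4.6052 / -0.0853 ≈ 54.010
Smallest integer k satisfying the bound: 55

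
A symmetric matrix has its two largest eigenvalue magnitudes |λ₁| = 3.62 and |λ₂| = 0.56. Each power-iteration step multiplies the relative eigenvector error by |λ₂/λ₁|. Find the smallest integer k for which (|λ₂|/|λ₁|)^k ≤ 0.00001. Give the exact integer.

7

|λ₂/λ₁| = 0.56/3.62 = 0.15470
Need k ≥ ln(0.00001) / ln(0.15470) = -11.5129 / -1.8663 ≈ 6.169
Smallest integer k satisfying the bound: 7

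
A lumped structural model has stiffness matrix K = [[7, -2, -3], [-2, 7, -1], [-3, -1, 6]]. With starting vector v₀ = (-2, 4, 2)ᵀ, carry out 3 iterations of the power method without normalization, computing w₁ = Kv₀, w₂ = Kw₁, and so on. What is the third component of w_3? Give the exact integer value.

1470

w1 = Kv₀ = (7·(-2) + (-2)·4 + (-3)·2; (-2)·(-2) + 7·4 + (-1)·2; (-3)·(-2) + (-1)·4 + 6·2) = (-28, 30, 14)
w2 = Kw1 = (7·(-28) + (-2)·30 + (-3)·14; (-2)·(-28) + 7·30 + (-1)·14; (-3)·(-28) + (-1)·30 + 6·14) = (-298, 252, 138)
w3 = Kw2 = (-3004, 2222, 1470)
The requested component of w3 is 1470.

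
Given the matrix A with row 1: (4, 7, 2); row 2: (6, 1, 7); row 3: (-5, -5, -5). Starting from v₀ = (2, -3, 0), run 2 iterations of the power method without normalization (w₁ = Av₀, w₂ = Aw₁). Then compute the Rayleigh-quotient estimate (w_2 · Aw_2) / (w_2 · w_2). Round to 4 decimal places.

λ ≈ -3.5956

w1 = Av₀ = (4·2 + 7·(-3) + 2·0; 6·2 + 1·(-3) + 7·0; (-5)·2 + (-5)·(-3) + (-5)·0) = (-13, 9, 5)
w2 = Aw1 = (4·(-13) + 7·9 + 2·5; 6·(-13) + 1·9 + 7·5; (-5)·(-13) + (-5)·9 + (-5)·5) = (21, -34, -5)
Aw2 = (-164, 57, 90)
w2·Aw2 = 21·(-164) + (-34)·57 + (-5)·90 = -5832; w2·w2 = 21·21 + (-34)·(-34) + (-5)·(-5) = 1622
λ ≈ -5832/1622 = -3.5956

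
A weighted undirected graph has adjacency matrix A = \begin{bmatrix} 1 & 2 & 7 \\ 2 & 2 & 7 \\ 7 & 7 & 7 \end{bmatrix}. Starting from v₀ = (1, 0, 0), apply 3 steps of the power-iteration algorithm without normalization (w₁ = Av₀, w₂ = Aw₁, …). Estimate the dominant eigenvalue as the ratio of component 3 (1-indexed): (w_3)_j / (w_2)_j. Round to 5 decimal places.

λ ≈ 17.90000

w1 = Av₀ = (1·1 + 2·0 + 7·0; 2·1 + 2·0 + 7·0; 7·1 + 7·0 + 7·0) = (1, 2, 7)
w2 = Aw1 = (1·1 + 2·2 + 7·7; 2·1 + 2·2 + 7·7; 7·1 + 7·2 + 7·7) = (54, 55, 70)
w3 = Aw2 = (654, 708, 1253)
Ratio at component: 1253 / 70 = 17.90000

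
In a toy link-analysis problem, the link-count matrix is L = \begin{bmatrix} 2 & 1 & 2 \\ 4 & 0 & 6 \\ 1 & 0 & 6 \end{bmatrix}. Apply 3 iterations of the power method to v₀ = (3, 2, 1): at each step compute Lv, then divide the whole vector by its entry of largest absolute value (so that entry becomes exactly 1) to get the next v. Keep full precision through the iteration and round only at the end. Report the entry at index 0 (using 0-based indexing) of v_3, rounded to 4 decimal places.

0.5493

Lv0 = (10.00000, 18.00000, 9.00000); divide by 18.00000 → v1 = (0.55556, 1.00000, 0.50000)
Lv1 = (3.11111, 5.22222, 3.55556); divide by 5.22222 → v2 = (0.59574, 1.00000, 0.68085)
Lv2 = (3.55319, 6.46809, 4.68085); divide by 6.46809 → v3 = (0.54934, 1.00000, 0.72368)
Requested entry of v3: 334/608 = 0.5493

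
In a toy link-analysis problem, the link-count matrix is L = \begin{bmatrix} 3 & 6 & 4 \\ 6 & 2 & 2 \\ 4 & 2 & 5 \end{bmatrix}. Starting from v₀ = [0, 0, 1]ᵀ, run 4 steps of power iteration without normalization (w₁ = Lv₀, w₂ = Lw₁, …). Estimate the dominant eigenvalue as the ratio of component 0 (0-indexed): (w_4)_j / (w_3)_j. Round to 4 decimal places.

11.3111

w1 = Lv₀ = (4, 2, 5)
w2 = Lw1 = (44, 38, 45)
w3 = Lw2 = (540, 430, 477)
w4 = Lw3 = (6108, 5054, 5405)
Ratio at component: 6108 / 540 = 11.3111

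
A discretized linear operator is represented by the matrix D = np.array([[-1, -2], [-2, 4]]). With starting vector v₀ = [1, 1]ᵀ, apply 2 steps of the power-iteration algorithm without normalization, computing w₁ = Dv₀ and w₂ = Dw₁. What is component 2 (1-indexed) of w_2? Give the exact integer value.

w1 = Dv₀ = ((-1)·1 + (-2)·1; (-2)·1 + 4·1) = (-3, 2)
w2 = Dw1 = ((-1)·(-3) + (-2)·2; (-2)·(-3) + 4·2) = (-1, 14)
The requested component of w2 is 14.

14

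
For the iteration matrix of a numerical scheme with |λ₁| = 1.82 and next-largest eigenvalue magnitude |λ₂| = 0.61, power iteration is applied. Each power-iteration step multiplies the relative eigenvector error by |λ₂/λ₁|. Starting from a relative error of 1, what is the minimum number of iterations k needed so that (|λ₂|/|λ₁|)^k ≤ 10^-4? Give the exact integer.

9

|λ₂/λ₁| = 0.61/1.82 = 0.33516
Need k ≥ ln(10^-4) / ln(0.33516) = -9.2103 / -1.0931 ≈ 8.426
Smallest integer k satisfying the bound: 9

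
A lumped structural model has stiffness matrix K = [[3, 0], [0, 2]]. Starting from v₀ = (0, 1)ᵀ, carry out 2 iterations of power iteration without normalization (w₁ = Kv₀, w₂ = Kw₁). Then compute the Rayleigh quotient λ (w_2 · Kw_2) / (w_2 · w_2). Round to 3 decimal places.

λ ≈ 2.000

w1 = Kv₀ = (0, 2)
w2 = Kw1 = (0, 4)
Kw2 = (0, 8)
w2·Kw2 = 0·0 + 4·8 = 32; w2·w2 = 0·0 + 4·4 = 16
λ ≈ 32/16 = 2.000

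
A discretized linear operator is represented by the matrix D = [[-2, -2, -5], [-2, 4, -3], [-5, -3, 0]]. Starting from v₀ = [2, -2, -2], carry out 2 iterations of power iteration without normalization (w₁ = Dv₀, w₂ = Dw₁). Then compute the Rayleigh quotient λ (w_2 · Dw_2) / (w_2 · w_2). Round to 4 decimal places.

w1 = Dv₀ = (10, -6, -4)
w2 = Dw1 = (12, -32, -32)
Dw2 = (200, -56, 36)
w2·Dw2 = 12·200 + (-32)·(-56) + (-32)·36 = 3040; w2·w2 = 12·12 + (-32)·(-32) + (-32)·(-32) = 2192
λ ≈ 3040/2192 = 1.3869

λ ≈ 1.3869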